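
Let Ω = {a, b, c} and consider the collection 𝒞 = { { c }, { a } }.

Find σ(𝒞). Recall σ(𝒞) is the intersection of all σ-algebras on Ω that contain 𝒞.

σ(𝒞) = { {  }, { a }, { b }, { c }, { a, b }, { a, c }, { b, c }, Ω }

Derivation:
Seed the family with 𝒞 together with ∅ and Ω: { {  }, { a }, { c }, Ω }.
Step 1: +3 →
  { a, b }  = Ω∖{ c }
  { a, c }  = { c } ∪ { a }
  { b, c }  = Ω∖{ a }
  [7 total]
Step 2 adds 1:
  { b }  = Ω∖{ a, c }
  [8 total]
Step 3: already closed under ᶜ and ∪.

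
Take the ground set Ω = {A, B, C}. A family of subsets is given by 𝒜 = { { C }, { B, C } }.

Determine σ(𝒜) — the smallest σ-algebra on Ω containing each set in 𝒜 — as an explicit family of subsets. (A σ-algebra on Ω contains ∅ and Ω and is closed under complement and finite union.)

Start: 𝒜 ∪ {∅, Ω} = { ∅, { C }, { B, C }, Ω }.
Iteration 1 adds 2:
  { A }  = { B, C }ᶜ
  { A, B }  = { C }ᶜ
Iteration 2: 1 new —
  { A, C }  = { C } ∪ { A }
Iteration 3 adds 1:
  { B }  = { A, C }ᶜ
Iteration 4: no new sets; the family is a σ-algebra.

Hence σ(𝒜) has 8 members: { ∅, { A }, { B }, { C }, { A, B }, { A, C }, { B, C }, Ω }.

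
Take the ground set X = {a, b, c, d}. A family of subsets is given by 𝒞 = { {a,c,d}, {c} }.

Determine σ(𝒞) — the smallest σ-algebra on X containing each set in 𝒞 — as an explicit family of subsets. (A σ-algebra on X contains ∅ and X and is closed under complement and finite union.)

Begin from { ∅, {c}, {a,c,d}, X } (that is, 𝒞 plus ∅ and X).
Pass 1: +2 →
  {b}  = {a,c,d}ᶜ
  {a,b,d}  = {c}ᶜ
  — 6 sets.
Pass 2 adds 1:
  {b,c}  = {c} ∪ {b}
  — 7 sets.
Pass 3 (1 new):
  {a,d}  = {b,c}ᶜ
  — 8 sets.
Pass 4: closed — nothing new.

|σ(𝒞)| = 8.  σ(𝒞) = { ∅, {b}, {c}, {a,d}, {b,c}, {a,b,d}, {a,c,d}, X }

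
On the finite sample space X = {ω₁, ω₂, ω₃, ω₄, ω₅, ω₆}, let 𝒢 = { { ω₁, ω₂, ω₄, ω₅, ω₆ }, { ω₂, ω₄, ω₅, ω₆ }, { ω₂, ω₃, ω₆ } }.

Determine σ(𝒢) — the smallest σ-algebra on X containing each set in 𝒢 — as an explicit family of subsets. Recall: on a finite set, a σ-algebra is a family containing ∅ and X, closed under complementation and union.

Take S₀ = 𝒢 ∪ {∅, X} = { {  }, { ω₂, ω₃, ω₆ }, { ω₂, ω₄, ω₅, ω₆ }, { ω₁, ω₂, ω₄, ω₅, ω₆ }, X }.
Iteration 1: +4 →
  { ω₃ }  = { ω₁, ω₂, ω₄, ω₅, ω₆ }ᶜ
  { ω₁, ω₃ }  = { ω₂, ω₄, ω₅, ω₆ }ᶜ
  { ω₁, ω₄, ω₅ }  = { ω₂, ω₃, ω₆ }ᶜ
  { ω₂, ω₃, ω₄, ω₅, ω₆ }  = { ω₂, ω₄, ω₅, ω₆ } ∪ { ω₂, ω₃, ω₆ }
  — 9 sets.
Iteration 2 (3 new):
  { ω₁ }  = { ω₂, ω₃, ω₄, ω₅, ω₆ }ᶜ
  { ω₁, ω₂, ω₃, ω₆ }  = { ω₂, ω₃, ω₆ } ∪ { ω₁, ω₃ }
  { ω₁, ω₃, ω₄, ω₅ }  = { ω₁, ω₄, ω₅ } ∪ { ω₃ }
  — 12 sets.
Iteration 3 (2 new):
  { ω₂, ω₆ }  = { ω₁, ω₃, ω₄, ω₅ }ᶜ
  { ω₄, ω₅ }  = { ω₁, ω₂, ω₃, ω₆ }ᶜ
  — 14 sets.
Iteration 4: 2 new —
  { ω₁, ω₂, ω₆ }  = { ω₂, ω₆ } ∪ { ω₁ }
  { ω₃, ω₄, ω₅ }  = { ω₃ } ∪ { ω₄, ω₅ }
  — 16 sets.
Iteration 5: no new sets; the family is a σ-algebra.

Therefore σ(𝒢) = { {  }, { ω₁ }, { ω₃ }, { ω₁, ω₃ }, { ω₂, ω₆ }, { ω₄, ω₅ }, { ω₁, ω₂, ω₆ }, { ω₁, ω₄, ω₅ }, { ω₂, ω₃, ω₆ }, { ω₃, ω₄, ω₅ }, { ω₁, ω₂, ω₃, ω₆ }, { ω₁, ω₃, ω₄, ω₅ }, { ω₂, ω₄, ω₅, ω₆ }, { ω₁, ω₂, ω₄, ω₅, ω₆ }, { ω₂, ω₃, ω₄, ω₅, ω₆ }, X } (|σ(𝒢)| = 16).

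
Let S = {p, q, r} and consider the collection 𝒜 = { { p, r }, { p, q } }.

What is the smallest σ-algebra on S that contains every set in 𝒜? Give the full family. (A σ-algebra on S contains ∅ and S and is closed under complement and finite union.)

Begin from { {  }, { p, q }, { p, r }, S } (that is, 𝒜 plus ∅ and S).
Step 1. New:
  { q }  = { p, r }ᶜ
  { r }  = { p, q }ᶜ
  [6 total]
Step 2. New:
  { q, r }  = { r } ∪ { q }
  [7 total]
Step 3 adds 1:
  { p }  = { q, r }ᶜ
  [8 total]
Step 4: closed — nothing new.

Therefore σ(𝒜) = { {  }, { p }, { q }, { r }, { p, q }, { p, r }, { q, r }, S } (|σ(𝒜)| = 8).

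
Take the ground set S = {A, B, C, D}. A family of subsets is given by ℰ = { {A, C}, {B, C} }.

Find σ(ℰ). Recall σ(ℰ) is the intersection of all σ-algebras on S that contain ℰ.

Start: ℰ ∪ {∅, S} = { {}, {A, C}, {B, C}, S }.
Iteration 1. New:
  {A, D}  = complement {B, C}
  {B, D}  = complement {A, C}
  {A, B, C}  = {A, C} ∪ {B, C}
  [7 total]
Iteration 2. New:
  {D}  = complement {A, B, C}
  {A, B, D}  = {A, D} ∪ {B, D}
  {A, C, D}  = {A, D} ∪ {A, C}
  {B, C, D}  = {B, C} ∪ {B, D}
  [11 total]
Iteration 3. New:
  {A}  = complement {B, C, D}
  {B}  = complement {A, C, D}
  {C}  = complement {A, B, D}
  [14 total]
Iteration 4 (2 new):
  {A, B}  = {B} ∪ {A}
  {C, D}  = {C} ∪ {D}
  [16 total]
Iteration 5: stable.

|σ(ℰ)| = 16.  σ(ℰ) = { {}, {A}, {B}, {C}, {D}, {A, B}, {A, C}, {A, D}, {B, C}, {B, D}, {C, D}, {A, B, C}, {A, B, D}, {A, C, D}, {B, C, D}, S }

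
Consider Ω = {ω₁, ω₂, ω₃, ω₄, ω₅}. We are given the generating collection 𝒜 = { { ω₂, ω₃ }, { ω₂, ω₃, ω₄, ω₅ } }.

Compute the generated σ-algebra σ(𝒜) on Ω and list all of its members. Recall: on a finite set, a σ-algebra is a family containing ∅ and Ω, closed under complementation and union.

Start: 𝒜 ∪ {∅, Ω} = { ∅, { ω₂, ω₃ }, { ω₂, ω₃, ω₄, ω₅ }, Ω }.
Pass 1: 2 new —
  { ω₁ }  = complement { ω₂, ω₃, ω₄, ω₅ }
  { ω₁, ω₄, ω₅ }  = complement { ω₂, ω₃ }
  — 6 sets.
Pass 2. New:
  { ω₁, ω₂, ω₃ }  = { ω₂, ω₃ } ∪ { ω₁ }
  — 7 sets.
Pass 3: +1 →
  { ω₄, ω₅ }  = complement { ω₁, ω₂, ω₃ }
  — 8 sets.
Pass 4: stable.

Therefore σ(𝒜) = { ∅, { ω₁ }, { ω₂, ω₃ }, { ω₄, ω₅ }, { ω₁, ω₂, ω₃ }, { ω₁, ω₄, ω₅ }, { ω₂, ω₃, ω₄, ω₅ }, Ω } (|σ(𝒜)| = 8).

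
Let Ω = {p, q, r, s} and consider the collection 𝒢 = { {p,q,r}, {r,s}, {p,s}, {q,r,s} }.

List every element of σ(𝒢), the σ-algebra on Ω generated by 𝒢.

Answer: σ(𝒢) = { ∅, {p}, {q}, {r}, {s}, {p,q}, {p,r}, {p,s}, {q,r}, {q,s}, {r,s}, {p,q,r}, {p,q,s}, {p,r,s}, {q,r,s}, Ω }

Trace:
Take S₀ = 𝒢 ∪ {∅, Ω} = { ∅, {p,s}, {r,s}, {p,q,r}, {q,r,s}, Ω }.
Iteration 1. New:
  {p}  = Ω∖{q,r,s}
  {s}  = Ω∖{p,q,r}
  {p,q}  = Ω∖{r,s}
  {q,r}  = Ω∖{p,s}
  {p,r,s}  = {r,s} ∪ {p,s}
  (now 11)
Iteration 2. New:
  {q}  = Ω∖{p,r,s}
  {p,q,s}  = {p,q} ∪ {p,s}
  (now 13)
Iteration 3: 2 new —
  {r}  = Ω∖{p,q,s}
  {q,s}  = {s} ∪ {q}
  (now 15)
Iteration 4: 1 new —
  {p,r}  = Ω∖{q,s}
  (now 16)
Iteration 5: closed — nothing new.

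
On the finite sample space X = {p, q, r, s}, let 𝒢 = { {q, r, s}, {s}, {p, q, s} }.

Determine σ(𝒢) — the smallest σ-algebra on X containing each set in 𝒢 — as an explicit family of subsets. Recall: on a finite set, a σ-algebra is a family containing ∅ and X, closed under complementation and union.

|σ(𝒢)| = 16.  σ(𝒢) = { ∅, {p}, {q}, {r}, {s}, {p, q}, {p, r}, {p, s}, {q, r}, {q, s}, {r, s}, {p, q, r}, {p, q, s}, {p, r, s}, {q, r, s}, X }

Trace:
Take S₀ = 𝒢 ∪ {∅, X} = { ∅, {s}, {p, q, s}, {q, r, s}, X }.
Iteration 1: +3 →
  {p}  = ᶜ of {q, r, s}
  {r}  = ᶜ of {p, q, s}
  {p, q, r}  = ᶜ of {s}
Iteration 2 (3 new):
  {p, r}  = {r} ∪ {p}
  {p, s}  = {s} ∪ {p}
  {r, s}  = {s} ∪ {r}
Iteration 3 adds 4:
  {p, q}  = ᶜ of {r, s}
  {q, r}  = ᶜ of {p, s}
  {q, s}  = ᶜ of {p, r}
  {p, r, s}  = {r} ∪ {p, s}
Iteration 4 (1 new):
  {q}  = ᶜ of {p, r, s}
Iteration 5 adds nothing — fixpoint reached.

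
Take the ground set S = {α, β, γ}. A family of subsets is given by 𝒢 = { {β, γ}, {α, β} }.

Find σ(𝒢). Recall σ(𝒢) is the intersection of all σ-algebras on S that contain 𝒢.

Seed the family with 𝒢 together with ∅ and S: { ∅, {α, β}, {β, γ}, S }.
Pass 1: +2 →
  {α}  = {β, γ}ᶜ
  {γ}  = {α, β}ᶜ
Pass 2: +1 →
  {α, γ}  = {γ} ∪ {α}
Pass 3: 1 new —
  {β}  = {α, γ}ᶜ
After Pass 4 the family is unchanged; done.

Therefore σ(𝒢) = { ∅, {α}, {β}, {γ}, {α, β}, {α, γ}, {β, γ}, S } (|σ(𝒢)| = 8).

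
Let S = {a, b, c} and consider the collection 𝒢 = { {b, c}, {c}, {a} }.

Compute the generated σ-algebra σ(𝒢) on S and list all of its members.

Start: 𝒢 ∪ {∅, S} = { {}, {a}, {c}, {b, c}, S }.
Pass 1 (2 new):
  {a, b}  = complement {c}
  {a, c}  = {c} ∪ {a}
  [7 total]
Pass 2. New:
  {b}  = complement {a, c}
  [8 total]
Pass 3: stable.

|σ(𝒢)| = 8.  σ(𝒢) = { {}, {a}, {b}, {c}, {a, b}, {a, c}, {b, c}, S }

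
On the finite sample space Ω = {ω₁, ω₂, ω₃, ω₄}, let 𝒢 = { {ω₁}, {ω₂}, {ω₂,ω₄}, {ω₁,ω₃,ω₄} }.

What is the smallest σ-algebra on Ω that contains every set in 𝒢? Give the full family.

Initial family (6 sets): { {}, {ω₁}, {ω₂}, {ω₂,ω₄}, {ω₁,ω₃,ω₄}, Ω }.
Iteration 1: +4 →
  {ω₁,ω₂}  = {ω₂} ∪ {ω₁}
  {ω₁,ω₃}  = {ω₂,ω₄}ᶜ
  {ω₁,ω₂,ω₄}  = {ω₂,ω₄} ∪ {ω₁}
  {ω₂,ω₃,ω₄}  = {ω₁}ᶜ
  (now 10)
Iteration 2. New:
  {ω₃}  = {ω₁,ω₂,ω₄}ᶜ
  {ω₃,ω₄}  = {ω₁,ω₂}ᶜ
  {ω₁,ω₂,ω₃}  = {ω₁,ω₂} ∪ {ω₁,ω₃}
  (now 13)
Iteration 3: 2 new —
  {ω₄}  = {ω₁,ω₂,ω₃}ᶜ
  {ω₂,ω₃}  = {ω₃} ∪ {ω₂}
  (now 15)
Iteration 4. New:
  {ω₁,ω₄}  = {ω₂,ω₃}ᶜ
  (now 16)
Iteration 5: stable.

Therefore σ(𝒢) = { {}, {ω₁}, {ω₂}, {ω₃}, {ω₄}, {ω₁,ω₂}, {ω₁,ω₃}, {ω₁,ω₄}, {ω₂,ω₃}, {ω₂,ω₄}, {ω₃,ω₄}, {ω₁,ω₂,ω₃}, {ω₁,ω₂,ω₄}, {ω₁,ω₃,ω₄}, {ω₂,ω₃,ω₄}, Ω } (|σ(𝒢)| = 16).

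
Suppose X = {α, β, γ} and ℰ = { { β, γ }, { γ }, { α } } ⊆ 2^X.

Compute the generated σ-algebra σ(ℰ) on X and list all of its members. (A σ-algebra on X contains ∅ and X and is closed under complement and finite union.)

σ(ℰ) = { ∅, { α }, { β }, { γ }, { α, β }, { α, γ }, { β, γ }, X }

Working:
Begin from { ∅, { α }, { γ }, { β, γ }, X } (that is, ℰ plus ∅ and X).
Iteration 1 adds 2:
  { α, β }  = { γ }ᶜ
  { α, γ }  = { γ } ∪ { α }
  |family| = 7
Iteration 2: +1 →
  { β }  = { α, γ }ᶜ
  |family| = 8
Iteration 3: stable.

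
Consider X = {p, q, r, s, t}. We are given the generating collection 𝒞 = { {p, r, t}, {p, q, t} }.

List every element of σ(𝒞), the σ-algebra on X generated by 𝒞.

Initial family (4 sets): { {}, {p, q, t}, {p, r, t}, X }.
Step 1 (3 new):
  {q, s}  = ᶜ of {p, r, t}
  {r, s}  = ᶜ of {p, q, t}
  {p, q, r, t}  = {p, r, t} ∪ {p, q, t}
Step 2 adds 4:
  {s}  = ᶜ of {p, q, r, t}
  {q, r, s}  = {r, s} ∪ {q, s}
  {p, q, s, t}  = {p, q, t} ∪ {q, s}
  {p, r, s, t}  = {r, s} ∪ {p, r, t}
Step 3. New:
  {q}  = ᶜ of {p, r, s, t}
  {r}  = ᶜ of {p, q, s, t}
  {p, t}  = ᶜ of {q, r, s}
Step 4: 2 new —
  {q, r}  = {r} ∪ {q}
  {p, s, t}  = {p, t} ∪ {s}
Step 5: stable.

σ(𝒞) = { {}, {q}, {r}, {s}, {p, t}, {q, r}, {q, s}, {r, s}, {p, q, t}, {p, r, t}, {p, s, t}, {q, r, s}, {p, q, r, t}, {p, q, s, t}, {p, r, s, t}, X }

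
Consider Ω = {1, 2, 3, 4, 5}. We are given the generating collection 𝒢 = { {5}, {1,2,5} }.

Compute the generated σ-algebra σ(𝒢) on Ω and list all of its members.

Answer: σ(𝒢) = { ∅, {5}, {1,2}, {3,4}, {1,2,5}, {3,4,5}, {1,2,3,4}, Ω }

Derivation:
Take S₀ = 𝒢 ∪ {∅, Ω} = { ∅, {5}, {1,2,5}, Ω }.
Step 1 (2 new):
  {3,4}  = Ω∖{1,2,5}
  {1,2,3,4}  = Ω∖{5}
  [6 total]
Step 2: 1 new —
  {3,4,5}  = {3,4} ∪ {5}
  [7 total]
Step 3 adds 1:
  {1,2}  = Ω∖{3,4,5}
  [8 total]
Step 4: closed — nothing new.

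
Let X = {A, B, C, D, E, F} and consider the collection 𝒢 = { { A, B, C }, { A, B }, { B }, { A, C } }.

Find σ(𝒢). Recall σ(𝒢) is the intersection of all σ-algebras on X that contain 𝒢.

|σ(𝒢)| = 16.  σ(𝒢) = { {  }, { A }, { B }, { C }, { A, B }, { A, C }, { B, C }, { A, B, C }, { D, E, F }, { A, D, E, F }, { B, D, E, F }, { C, D, E, F }, { A, B, D, E, F }, { A, C, D, E, F }, { B, C, D, E, F }, X }

Derivation:
Initial family (6 sets): { {  }, { B }, { A, B }, { A, C }, { A, B, C }, X }.
Iteration 1: 4 new —
  { D, E, F }  = { A, B, C }ᶜ
  { B, D, E, F }  = { A, C }ᶜ
  { C, D, E, F }  = { A, B }ᶜ
  { A, C, D, E, F }  = { B }ᶜ
Iteration 2 adds 2:
  { A, B, D, E, F }  = { A, B } ∪ { B, D, E, F }
  { B, C, D, E, F }  = { C, D, E, F } ∪ { B }
Iteration 3: 2 new —
  { A }  = { B, C, D, E, F }ᶜ
  { C }  = { A, B, D, E, F }ᶜ
Iteration 4 adds 2:
  { B, C }  = { C } ∪ { B }
  { A, D, E, F }  = { D, E, F } ∪ { A }
Iteration 5 adds nothing — fixpoint reached.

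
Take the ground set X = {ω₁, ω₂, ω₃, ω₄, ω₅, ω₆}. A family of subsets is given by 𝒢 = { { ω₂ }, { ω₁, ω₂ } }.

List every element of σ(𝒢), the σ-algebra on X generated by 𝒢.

σ(𝒢) = { ∅, { ω₁ }, { ω₂ }, { ω₁, ω₂ }, { ω₃, ω₄, ω₅, ω₆ }, { ω₁, ω₃, ω₄, ω₅, ω₆ }, { ω₂, ω₃, ω₄, ω₅, ω₆ }, X }

Working:
Start: 𝒢 ∪ {∅, X} = { ∅, { ω₂ }, { ω₁, ω₂ }, X }.
Iteration 1: +2 →
  { ω₃, ω₄, ω₅, ω₆ }  = ᶜ of { ω₁, ω₂ }
  { ω₁, ω₃, ω₄, ω₅, ω₆ }  = ᶜ of { ω₂ }
Iteration 2: 1 new —
  { ω₂, ω₃, ω₄, ω₅, ω₆ }  = { ω₃, ω₄, ω₅, ω₆ } ∪ { ω₂ }
Iteration 3 (1 new):
  { ω₁ }  = ᶜ of { ω₂, ω₃, ω₄, ω₅, ω₆ }
After Iteration 4 the family is unchanged; done.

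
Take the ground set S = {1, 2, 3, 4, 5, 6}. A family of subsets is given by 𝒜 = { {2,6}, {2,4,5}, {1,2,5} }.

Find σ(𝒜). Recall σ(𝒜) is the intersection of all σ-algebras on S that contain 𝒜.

σ(𝒜) (64 sets): { {}, {1}, {2}, {3}, {4}, {5}, {6}, {1,2}, {1,3}, {1,4}, {1,5}, {1,6}, {2,3}, {2,4}, {2,5}, {2,6}, {3,4}, {3,5}, {3,6}, {4,5}, {4,6}, {5,6}, {1,2,3}, {1,2,4}, {1,2,5}, {1,2,6}, {1,3,4}, {1,3,5}, {1,3,6}, {1,4,5}, {1,4,6}, {1,5,6}, {2,3,4}, {2,3,5}, {2,3,6}, {2,4,5}, {2,4,6}, {2,5,6}, {3,4,5}, {3,4,6}, {3,5,6}, {4,5,6}, {1,2,3,4}, {1,2,3,5}, {1,2,3,6}, {1,2,4,5}, {1,2,4,6}, {1,2,5,6}, {1,3,4,5}, {1,3,4,6}, {1,3,5,6}, {1,4,5,6}, {2,3,4,5}, {2,3,4,6}, {2,3,5,6}, {2,4,5,6}, {3,4,5,6}, {1,2,3,4,5}, {1,2,3,4,6}, {1,2,3,5,6}, {1,2,4,5,6}, {1,3,4,5,6}, {2,3,4,5,6}, S }

Trace:
Initial family (5 sets): { {}, {2,6}, {1,2,5}, {2,4,5}, S }.
Iteration 1: 6 new —
  {1,3,6}  = {2,4,5}ᶜ
  {3,4,6}  = {1,2,5}ᶜ
  {1,2,4,5}  = {1,2,5} ∪ {2,4,5}
  {1,2,5,6}  = {1,2,5} ∪ {2,6}
  {1,3,4,5}  = {2,6}ᶜ
  {2,4,5,6}  = {2,6} ∪ {2,4,5}
  [11 total]
Iteration 2 adds 11:
  {1,3}  = {2,4,5,6}ᶜ
  {3,4}  = {1,2,5,6}ᶜ
  {3,6}  = {1,2,4,5}ᶜ
  {1,2,3,6}  = {1,3,6} ∪ {2,6}
  {1,3,4,6}  = {1,3,6} ∪ {3,4,6}
  {2,3,4,6}  = {2,6} ∪ {3,4,6}
  {1,2,3,4,5}  = {1,2,4,5} ∪ {1,3,4,5}
  {1,2,3,5,6}  = {1,3,6} ∪ {1,2,5}
  {1,2,4,5,6}  = {2,6} ∪ {1,2,4,5}
  {1,3,4,5,6}  = {1,3,6} ∪ {1,3,4,5}
  {2,3,4,5,6}  = {2,4,5,6} ∪ {3,4,6}
  [22 total]
Iteration 3 adds 13:
  {1}  = {2,3,4,5,6}ᶜ
  {2}  = {1,3,4,5,6}ᶜ
  {3}  = {1,2,4,5,6}ᶜ
  {4}  = {1,2,3,5,6}ᶜ
  {6}  = {1,2,3,4,5}ᶜ
  {1,5}  = {2,3,4,6}ᶜ
  {2,5}  = {1,3,4,6}ᶜ
  {4,5}  = {1,2,3,6}ᶜ
  {1,3,4}  = {3,4} ∪ {1,3}
  {2,3,6}  = {2,6} ∪ {3,6}
  {1,2,3,5}  = {1,3} ∪ {1,2,5}
  {2,3,4,5}  = {3,4} ∪ {2,4,5}
  {1,2,3,4,6}  = {3,4} ∪ {1,2,3,6}
  [35 total]
Iteration 4: +22 →
  {5}  = {1,2,3,4,6}ᶜ
  {1,2}  = {1} ∪ {2}
  {1,4}  = {1} ∪ {4}
  {1,6}  = {2,3,4,5}ᶜ
  {2,3}  = {2} ∪ {3}
  {2,4}  = {2} ∪ {4}
  {4,6}  = {1,2,3,5}ᶜ
  {1,2,3}  = {2} ∪ {1,3}
  {1,2,6}  = {1} ∪ {2,6}
  {1,3,5}  = {3} ∪ {1,5}
  {1,4,5}  = {2,3,6}ᶜ
  {1,5,6}  = {6} ∪ {1,5}
  {2,3,4}  = {3,4} ∪ {2}
  {2,3,5}  = {2,5} ∪ {3}
  {2,4,6}  = {2,6} ∪ {4}
  {2,5,6}  = {1,3,4}ᶜ
  {3,4,5}  = {3,4} ∪ {4,5}
  {4,5,6}  = {6} ∪ {4,5}
  {1,2,3,4}  = {2} ∪ {1,3,4}
  {1,3,5,6}  = {1,3,6} ∪ {1,5}
  {2,3,5,6}  = {2,5} ∪ {2,3,6}
  {3,4,5,6}  = {4,5} ∪ {3,6}
  [57 total]
Iteration 5 (7 new):
  {3,5}  = {5} ∪ {3}
  {5,6}  = {1,2,3,4}ᶜ
  {1,2,4}  = {2} ∪ {1,4}
  {1,4,6}  = {2,3,5}ᶜ
  {3,5,6}  = {5} ∪ {3,6}
  {1,2,4,6}  = {2,4,6} ∪ {1,6}
  {1,4,5,6}  = {2,3}ᶜ
  [64 total]
Iteration 6: stable.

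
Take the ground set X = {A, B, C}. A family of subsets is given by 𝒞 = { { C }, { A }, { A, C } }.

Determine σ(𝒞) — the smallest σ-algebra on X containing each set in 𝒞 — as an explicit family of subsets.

Start: 𝒞 ∪ {∅, X} = { {}, { A }, { C }, { A, C }, X }.
Iteration 1: +3 →
  { B }  = complement { A, C }
  { A, B }  = complement { C }
  { B, C }  = complement { A }
  [8 total]
Iteration 2: closed — nothing new.

σ(𝒞) = { {}, { A }, { B }, { C }, { A, B }, { A, C }, { B, C }, X }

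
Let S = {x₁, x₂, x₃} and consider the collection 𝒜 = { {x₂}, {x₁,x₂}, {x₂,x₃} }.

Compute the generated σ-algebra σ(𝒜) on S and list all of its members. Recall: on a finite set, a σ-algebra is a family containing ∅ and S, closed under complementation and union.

Take S₀ = 𝒜 ∪ {∅, S} = { ∅, {x₂}, {x₁,x₂}, {x₂,x₃}, S }.
Pass 1 (3 new):
  {x₁}  = complement {x₂,x₃}
  {x₃}  = complement {x₁,x₂}
  {x₁,x₃}  = complement {x₂}
  [8 total]
Pass 2: no new sets; the family is a σ-algebra.

|σ(𝒜)| = 8.  σ(𝒜) = { ∅, {x₁}, {x₂}, {x₃}, {x₁,x₂}, {x₁,x₃}, {x₂,x₃}, S }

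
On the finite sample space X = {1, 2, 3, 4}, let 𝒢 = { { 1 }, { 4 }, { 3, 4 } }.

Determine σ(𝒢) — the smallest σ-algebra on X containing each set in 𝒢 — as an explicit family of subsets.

Take S₀ = 𝒢 ∪ {∅, X} = { {  }, { 1 }, { 4 }, { 3, 4 }, X }.
Iteration 1 adds 5:
  { 1, 2 }  = { 3, 4 }ᶜ
  { 1, 4 }  = { 4 } ∪ { 1 }
  { 1, 2, 3 }  = { 4 }ᶜ
  { 1, 3, 4 }  = { 3, 4 } ∪ { 1 }
  { 2, 3, 4 }  = { 1 }ᶜ
  |family| = 10
Iteration 2: +3 →
  { 2 }  = { 1, 3, 4 }ᶜ
  { 2, 3 }  = { 1, 4 }ᶜ
  { 1, 2, 4 }  = { 1, 2 } ∪ { 1, 4 }
  |family| = 13
Iteration 3. New:
  { 3 }  = { 1, 2, 4 }ᶜ
  { 2, 4 }  = { 4 } ∪ { 2 }
  |family| = 15
Iteration 4 adds 1:
  { 1, 3 }  = { 2, 4 }ᶜ
  |family| = 16
Iteration 5: no new sets; the family is a σ-algebra.

σ(𝒢) = { {  }, { 1 }, { 2 }, { 3 }, { 4 }, { 1, 2 }, { 1, 3 }, { 1, 4 }, { 2, 3 }, { 2, 4 }, { 3, 4 }, { 1, 2, 3 }, { 1, 2, 4 }, { 1, 3, 4 }, { 2, 3, 4 }, X }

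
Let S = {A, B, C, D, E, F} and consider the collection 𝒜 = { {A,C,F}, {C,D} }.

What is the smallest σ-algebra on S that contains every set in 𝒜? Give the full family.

Start: 𝒜 ∪ {∅, S} = { {}, {C,D}, {A,C,F}, S }.
Iteration 1. New:
  {B,D,E}  = {A,C,F}ᶜ
  {A,B,E,F}  = {C,D}ᶜ
  {A,C,D,F}  = {A,C,F} ∪ {C,D}
  (now 7)
Iteration 2. New:
  {B,E}  = {A,C,D,F}ᶜ
  {B,C,D,E}  = {C,D} ∪ {B,D,E}
  {A,B,C,E,F}  = {A,C,F} ∪ {A,B,E,F}
  {A,B,D,E,F}  = {B,D,E} ∪ {A,B,E,F}
  (now 11)
Iteration 3: +3 →
  {C}  = {A,B,D,E,F}ᶜ
  {D}  = {A,B,C,E,F}ᶜ
  {A,F}  = {B,C,D,E}ᶜ
  (now 14)
Iteration 4. New:
  {A,D,F}  = {A,F} ∪ {D}
  {B,C,E}  = {C} ∪ {B,E}
  (now 16)
Iteration 5: already closed under ᶜ and ∪.

|σ(𝒜)| = 16.  σ(𝒜) = { {}, {C}, {D}, {A,F}, {B,E}, {C,D}, {A,C,F}, {A,D,F}, {B,C,E}, {B,D,E}, {A,B,E,F}, {A,C,D,F}, {B,C,D,E}, {A,B,C,E,F}, {A,B,D,E,F}, S }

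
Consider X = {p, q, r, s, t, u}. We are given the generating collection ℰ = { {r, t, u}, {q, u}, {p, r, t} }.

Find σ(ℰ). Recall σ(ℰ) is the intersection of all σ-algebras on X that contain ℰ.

σ(ℰ) = { {}, {p}, {q}, {s}, {u}, {p, q}, {p, s}, {p, u}, {q, s}, {q, u}, {r, t}, {s, u}, {p, q, s}, {p, q, u}, {p, r, t}, {p, s, u}, {q, r, t}, {q, s, u}, {r, s, t}, {r, t, u}, {p, q, r, t}, {p, q, s, u}, {p, r, s, t}, {p, r, t, u}, {q, r, s, t}, {q, r, t, u}, {r, s, t, u}, {p, q, r, s, t}, {p, q, r, t, u}, {p, r, s, t, u}, {q, r, s, t, u}, X }

Check:
Take S₀ = ℰ ∪ {∅, X} = { {}, {q, u}, {p, r, t}, {r, t, u}, X }.
Iteration 1: +6 →
  {p, q, s}  = X∖{r, t, u}
  {q, s, u}  = X∖{p, r, t}
  {p, r, s, t}  = X∖{q, u}
  {p, r, t, u}  = {r, t, u} ∪ {p, r, t}
  {q, r, t, u}  = {r, t, u} ∪ {q, u}
  {p, q, r, t, u}  = {p, r, t} ∪ {q, u}
  (now 11)
Iteration 2. New:
  {s}  = X∖{p, q, r, t, u}
  {p, s}  = X∖{q, r, t, u}
  {q, s}  = X∖{p, r, t, u}
  {p, q, s, u}  = {q, s, u} ∪ {p, q, s}
  {p, q, r, s, t}  = {p, r, t} ∪ {p, q, s}
  {p, r, s, t, u}  = {p, r, t, u} ∪ {p, r, s, t}
  {q, r, s, t, u}  = {q, s, u} ∪ {r, t, u}
  (now 18)
Iteration 3. New:
  {p}  = X∖{q, r, s, t, u}
  {q}  = X∖{p, r, s, t, u}
  {u}  = X∖{p, q, r, s, t}
  {r, t}  = X∖{p, q, s, u}
  {r, s, t, u}  = {r, t, u} ∪ {s}
  (now 23)
Iteration 4. New:
  {p, q}  = X∖{r, s, t, u}
  {p, u}  = {p} ∪ {u}
  {s, u}  = {u} ∪ {s}
  {p, q, u}  = {p} ∪ {q, u}
  {p, s, u}  = {u} ∪ {p, s}
  {q, r, t}  = {q} ∪ {r, t}
  {r, s, t}  = {s} ∪ {r, t}
  {p, q, r, t}  = {p, r, t} ∪ {q}
  {q, r, s, t}  = {r, t} ∪ {q, s}
  (now 32)
Iteration 5: stable.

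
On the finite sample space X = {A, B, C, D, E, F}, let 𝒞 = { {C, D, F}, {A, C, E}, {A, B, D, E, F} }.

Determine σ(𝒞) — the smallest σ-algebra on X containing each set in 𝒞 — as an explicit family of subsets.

σ(𝒞) (16 sets): { {}, {B}, {C}, {A, E}, {B, C}, {D, F}, {A, B, E}, {A, C, E}, {B, D, F}, {C, D, F}, {A, B, C, E}, {A, D, E, F}, {B, C, D, F}, {A, B, D, E, F}, {A, C, D, E, F}, X }

Check:
Start: 𝒞 ∪ {∅, X} = { {}, {A, C, E}, {C, D, F}, {A, B, D, E, F}, X }.
Round 1: 4 new —
  {C}  = X∖{A, B, D, E, F}
  {A, B, E}  = X∖{C, D, F}
  {B, D, F}  = X∖{A, C, E}
  {A, C, D, E, F}  = {A, C, E} ∪ {C, D, F}
  (now 9)
Round 2: +3 →
  {B}  = X∖{A, C, D, E, F}
  {A, B, C, E}  = {A, C, E} ∪ {A, B, E}
  {B, C, D, F}  = {B, D, F} ∪ {C}
  (now 12)
Round 3 adds 3:
  {A, E}  = X∖{B, C, D, F}
  {B, C}  = {C} ∪ {B}
  {D, F}  = X∖{A, B, C, E}
  (now 15)
Round 4 adds 1:
  {A, D, E, F}  = X∖{B, C}
  (now 16)
Round 5: closed — nothing new.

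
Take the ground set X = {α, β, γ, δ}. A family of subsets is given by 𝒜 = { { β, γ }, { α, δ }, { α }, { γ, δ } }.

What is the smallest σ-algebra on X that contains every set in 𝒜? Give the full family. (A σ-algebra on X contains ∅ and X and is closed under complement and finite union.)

Begin from { ∅, { α }, { α, δ }, { β, γ }, { γ, δ }, X } (that is, 𝒜 plus ∅ and X).
Iteration 1: +4 →
  { α, β }  = complement { γ, δ }
  { α, β, γ }  = { β, γ } ∪ { α }
  { α, γ, δ }  = { γ, δ } ∪ { α, δ }
  { β, γ, δ }  = complement { α }
  |family| = 10
Iteration 2 (3 new):
  { β }  = complement { α, γ, δ }
  { δ }  = complement { α, β, γ }
  { α, β, δ }  = { α, β } ∪ { α, δ }
  |family| = 13
Iteration 3: +2 →
  { γ }  = complement { α, β, δ }
  { β, δ }  = { δ } ∪ { β }
  |family| = 15
Iteration 4. New:
  { α, γ }  = complement { β, δ }
  |family| = 16
Iteration 5: already closed under ᶜ and ∪.

Hence σ(𝒜) has 16 members: { ∅, { α }, { β }, { γ }, { δ }, { α, β }, { α, γ }, { α, δ }, { β, γ }, { β, δ }, { γ, δ }, { α, β, γ }, { α, β, δ }, { α, γ, δ }, { β, γ, δ }, X }.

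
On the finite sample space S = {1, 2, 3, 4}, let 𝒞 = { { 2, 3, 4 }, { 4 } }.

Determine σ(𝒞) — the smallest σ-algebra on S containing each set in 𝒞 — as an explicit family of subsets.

σ(𝒞) = { {}, { 1 }, { 4 }, { 1, 4 }, { 2, 3 }, { 1, 2, 3 }, { 2, 3, 4 }, S }

Working:
Begin from { {}, { 4 }, { 2, 3, 4 }, S } (that is, 𝒞 plus ∅ and S).
Step 1 adds 2:
  { 1 }  = S∖{ 2, 3, 4 }
  { 1, 2, 3 }  = S∖{ 4 }
Step 2: 1 new —
  { 1, 4 }  = { 4 } ∪ { 1 }
Step 3: +1 →
  { 2, 3 }  = S∖{ 1, 4 }
Step 4 adds nothing — fixpoint reached.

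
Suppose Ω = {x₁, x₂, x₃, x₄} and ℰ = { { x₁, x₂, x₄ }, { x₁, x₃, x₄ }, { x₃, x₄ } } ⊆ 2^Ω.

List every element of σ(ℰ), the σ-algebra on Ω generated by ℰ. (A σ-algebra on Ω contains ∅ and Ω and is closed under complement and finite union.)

Start: ℰ ∪ {∅, Ω} = { {}, { x₃, x₄ }, { x₁, x₂, x₄ }, { x₁, x₃, x₄ }, Ω }.
Pass 1 adds 3:
  { x₂ }  = Ω∖{ x₁, x₃, x₄ }
  { x₃ }  = Ω∖{ x₁, x₂, x₄ }
  { x₁, x₂ }  = Ω∖{ x₃, x₄ }
  [8 total]
Pass 2: 3 new —
  { x₂, x₃ }  = { x₃ } ∪ { x₂ }
  { x₁, x₂, x₃ }  = { x₃ } ∪ { x₁, x₂ }
  { x₂, x₃, x₄ }  = { x₂ } ∪ { x₃, x₄ }
  [11 total]
Pass 3 (3 new):
  { x₁ }  = Ω∖{ x₂, x₃, x₄ }
  { x₄ }  = Ω∖{ x₁, x₂, x₃ }
  { x₁, x₄ }  = Ω∖{ x₂, x₃ }
  [14 total]
Pass 4. New:
  { x₁, x₃ }  = { x₃ } ∪ { x₁ }
  { x₂, x₄ }  = { x₄ } ∪ { x₂ }
  [16 total]
Pass 5 adds nothing — fixpoint reached.

|σ(ℰ)| = 16.  σ(ℰ) = { {}, { x₁ }, { x₂ }, { x₃ }, { x₄ }, { x₁, x₂ }, { x₁, x₃ }, { x₁, x₄ }, { x₂, x₃ }, { x₂, x₄ }, { x₃, x₄ }, { x₁, x₂, x₃ }, { x₁, x₂, x₄ }, { x₁, x₃, x₄ }, { x₂, x₃, x₄ }, Ω }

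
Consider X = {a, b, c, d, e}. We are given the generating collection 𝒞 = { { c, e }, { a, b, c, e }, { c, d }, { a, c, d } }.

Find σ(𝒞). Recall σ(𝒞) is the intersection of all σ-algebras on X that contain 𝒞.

|σ(𝒞)| = 32.  σ(𝒞) = { ∅, { a }, { b }, { c }, { d }, { e }, { a, b }, { a, c }, { a, d }, { a, e }, { b, c }, { b, d }, { b, e }, { c, d }, { c, e }, { d, e }, { a, b, c }, { a, b, d }, { a, b, e }, { a, c, d }, { a, c, e }, { a, d, e }, { b, c, d }, { b, c, e }, { b, d, e }, { c, d, e }, { a, b, c, d }, { a, b, c, e }, { a, b, d, e }, { a, c, d, e }, { b, c, d, e }, X }

Check:
Take S₀ = 𝒞 ∪ {∅, X} = { ∅, { c, d }, { c, e }, { a, c, d }, { a, b, c, e }, X }.
Iteration 1. New:
  { d }  = X∖{ a, b, c, e }
  { b, e }  = X∖{ a, c, d }
  { a, b, d }  = X∖{ c, e }
  { a, b, e }  = X∖{ c, d }
  { c, d, e }  = { c, d } ∪ { c, e }
  { a, c, d, e }  = { a, c, d } ∪ { c, e }
  — 12 sets.
Iteration 2 (7 new):
  { b }  = X∖{ a, c, d, e }
  { a, b }  = X∖{ c, d, e }
  { b, c, e }  = { b, e } ∪ { c, e }
  { b, d, e }  = { b, e } ∪ { d }
  { a, b, c, d }  = { c, d } ∪ { a, b, d }
  { a, b, d, e }  = { b, e } ∪ { a, b, d }
  { b, c, d, e }  = { b, e } ∪ { c, d, e }
  — 19 sets.
Iteration 3 (7 new):
  { a }  = X∖{ b, c, d, e }
  { c }  = X∖{ a, b, d, e }
  { e }  = X∖{ a, b, c, d }
  { a, c }  = X∖{ b, d, e }
  { a, d }  = X∖{ b, c, e }
  { b, d }  = { b } ∪ { d }
  { b, c, d }  = { c, d } ∪ { b }
  — 26 sets.
Iteration 4 adds 6:
  { a, e }  = X∖{ b, c, d }
  { b, c }  = { b } ∪ { c }
  { d, e }  = { e } ∪ { d }
  { a, b, c }  = { a, b } ∪ { c }
  { a, c, e }  = X∖{ b, d }
  { a, d, e }  = { e } ∪ { a, d }
  — 32 sets.
Iteration 5: already closed under ᶜ and ∪.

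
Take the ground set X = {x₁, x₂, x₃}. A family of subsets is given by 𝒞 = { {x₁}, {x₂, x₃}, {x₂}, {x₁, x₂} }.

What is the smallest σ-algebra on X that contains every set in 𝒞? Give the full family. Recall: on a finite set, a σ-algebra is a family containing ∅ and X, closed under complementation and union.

σ(𝒞) = { ∅, {x₁}, {x₂}, {x₃}, {x₁, x₂}, {x₁, x₃}, {x₂, x₃}, X }

Trace:
Start: 𝒞 ∪ {∅, X} = { ∅, {x₁}, {x₂}, {x₁, x₂}, {x₂, x₃}, X }.
Iteration 1. New:
  {x₃}  = ᶜ of {x₁, x₂}
  {x₁, x₃}  = ᶜ of {x₂}
  (now 8)
Iteration 2: closed — nothing new.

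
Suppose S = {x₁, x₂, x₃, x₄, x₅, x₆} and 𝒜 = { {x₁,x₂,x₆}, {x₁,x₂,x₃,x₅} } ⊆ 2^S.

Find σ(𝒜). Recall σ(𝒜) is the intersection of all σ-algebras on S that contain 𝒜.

Answer: σ(𝒜) = { {}, {x₄}, {x₆}, {x₁,x₂}, {x₃,x₅}, {x₄,x₆}, {x₁,x₂,x₄}, {x₁,x₂,x₆}, {x₃,x₄,x₅}, {x₃,x₅,x₆}, {x₁,x₂,x₃,x₅}, {x₁,x₂,x₄,x₆}, {x₃,x₄,x₅,x₆}, {x₁,x₂,x₃,x₄,x₅}, {x₁,x₂,x₃,x₅,x₆}, S }

Trace:
Initial family (4 sets): { {}, {x₁,x₂,x₆}, {x₁,x₂,x₃,x₅}, S }.
Round 1. New:
  {x₄,x₆}  = {x₁,x₂,x₃,x₅}ᶜ
  {x₃,x₄,x₅}  = {x₁,x₂,x₆}ᶜ
  {x₁,x₂,x₃,x₅,x₆}  = {x₁,x₂,x₃,x₅} ∪ {x₁,x₂,x₆}
  [7 total]
Round 2: +4 →
  {x₄}  = {x₁,x₂,x₃,x₅,x₆}ᶜ
  {x₁,x₂,x₄,x₆}  = {x₁,x₂,x₆} ∪ {x₄,x₆}
  {x₃,x₄,x₅,x₆}  = {x₃,x₄,x₅} ∪ {x₄,x₆}
  {x₁,x₂,x₃,x₄,x₅}  = {x₃,x₄,x₅} ∪ {x₁,x₂,x₃,x₅}
  [11 total]
Round 3 (3 new):
  {x₆}  = {x₁,x₂,x₃,x₄,x₅}ᶜ
  {x₁,x₂}  = {x₃,x₄,x₅,x₆}ᶜ
  {x₃,x₅}  = {x₁,x₂,x₄,x₆}ᶜ
  [14 total]
Round 4: 2 new —
  {x₁,x₂,x₄}  = {x₁,x₂} ∪ {x₄}
  {x₃,x₅,x₆}  = {x₃,x₅} ∪ {x₆}
  [16 total]
Round 5 adds nothing — fixpoint reached.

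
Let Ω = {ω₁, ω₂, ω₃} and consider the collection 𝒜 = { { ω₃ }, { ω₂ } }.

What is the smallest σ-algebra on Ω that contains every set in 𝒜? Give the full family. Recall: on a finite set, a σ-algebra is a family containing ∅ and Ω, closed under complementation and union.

|σ(𝒜)| = 8.  σ(𝒜) = { {}, { ω₁ }, { ω₂ }, { ω₃ }, { ω₁, ω₂ }, { ω₁, ω₃ }, { ω₂, ω₃ }, Ω }

Derivation:
Begin from { {}, { ω₂ }, { ω₃ }, Ω } (that is, 𝒜 plus ∅ and Ω).
Iteration 1 adds 3:
  { ω₁, ω₂ }  = ᶜ of { ω₃ }
  { ω₁, ω₃ }  = ᶜ of { ω₂ }
  { ω₂, ω₃ }  = { ω₃ } ∪ { ω₂ }
Iteration 2 adds 1:
  { ω₁ }  = ᶜ of { ω₂, ω₃ }
Iteration 3 adds nothing — fixpoint reached.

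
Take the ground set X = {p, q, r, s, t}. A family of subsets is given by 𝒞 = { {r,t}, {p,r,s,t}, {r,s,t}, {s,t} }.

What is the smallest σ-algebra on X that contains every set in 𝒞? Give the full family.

Initial family (6 sets): { ∅, {r,t}, {s,t}, {r,s,t}, {p,r,s,t}, X }.
Iteration 1: 4 new —
  {q}  = ᶜ of {p,r,s,t}
  {p,q}  = ᶜ of {r,s,t}
  {p,q,r}  = ᶜ of {s,t}
  {p,q,s}  = ᶜ of {r,t}
  |family| = 10
Iteration 2 (6 new):
  {q,r,t}  = {q} ∪ {r,t}
  {q,s,t}  = {q} ∪ {s,t}
  {p,q,r,s}  = {p,q,r} ∪ {p,q,s}
  {p,q,r,t}  = {p,q,r} ∪ {r,t}
  {p,q,s,t}  = {p,q} ∪ {s,t}
  {q,r,s,t}  = {r,s,t} ∪ {q}
  |family| = 16
Iteration 3: 6 new —
  {p}  = ᶜ of {q,r,s,t}
  {r}  = ᶜ of {p,q,s,t}
  {s}  = ᶜ of {p,q,r,t}
  {t}  = ᶜ of {p,q,r,s}
  {p,r}  = ᶜ of {q,s,t}
  {p,s}  = ᶜ of {q,r,t}
  |family| = 22
Iteration 4 (9 new):
  {p,t}  = {t} ∪ {p}
  {q,r}  = {q} ∪ {r}
  {q,s}  = {q} ∪ {s}
  {q,t}  = {q} ∪ {t}
  {r,s}  = {r} ∪ {s}
  {p,q,t}  = {p,q} ∪ {t}
  {p,r,s}  = {r} ∪ {p,s}
  {p,r,t}  = {t} ∪ {p,r}
  {p,s,t}  = {t} ∪ {p,s}
  |family| = 31
Iteration 5: 1 new —
  {q,r,s}  = ᶜ of {p,t}
  |family| = 32
After Iteration 6 the family is unchanged; done.

Therefore σ(𝒞) = { ∅, {p}, {q}, {r}, {s}, {t}, {p,q}, {p,r}, {p,s}, {p,t}, {q,r}, {q,s}, {q,t}, {r,s}, {r,t}, {s,t}, {p,q,r}, {p,q,s}, {p,q,t}, {p,r,s}, {p,r,t}, {p,s,t}, {q,r,s}, {q,r,t}, {q,s,t}, {r,s,t}, {p,q,r,s}, {p,q,r,t}, {p,q,s,t}, {p,r,s,t}, {q,r,s,t}, X } (|σ(𝒞)| = 32).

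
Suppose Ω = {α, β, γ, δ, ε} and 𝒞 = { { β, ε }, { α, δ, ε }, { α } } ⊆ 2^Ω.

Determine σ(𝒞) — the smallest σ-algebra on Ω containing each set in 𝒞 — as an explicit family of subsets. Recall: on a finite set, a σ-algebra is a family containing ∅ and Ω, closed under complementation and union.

|σ(𝒞)| = 32.  σ(𝒞) = { ∅, { α }, { β }, { γ }, { δ }, { ε }, { α, β }, { α, γ }, { α, δ }, { α, ε }, { β, γ }, { β, δ }, { β, ε }, { γ, δ }, { γ, ε }, { δ, ε }, { α, β, γ }, { α, β, δ }, { α, β, ε }, { α, γ, δ }, { α, γ, ε }, { α, δ, ε }, { β, γ, δ }, { β, γ, ε }, { β, δ, ε }, { γ, δ, ε }, { α, β, γ, δ }, { α, β, γ, ε }, { α, β, δ, ε }, { α, γ, δ, ε }, { β, γ, δ, ε }, Ω }

Working:
Begin from { ∅, { α }, { β, ε }, { α, δ, ε }, Ω } (that is, 𝒞 plus ∅ and Ω).
Round 1. New:
  { β, γ }  = Ω∖{ α, δ, ε }
  { α, β, ε }  = { β, ε } ∪ { α }
  { α, γ, δ }  = Ω∖{ β, ε }
  { α, β, δ, ε }  = { α, δ, ε } ∪ { β, ε }
  { β, γ, δ, ε }  = Ω∖{ α }
  (now 10)
Round 2 adds 7:
  { γ }  = Ω∖{ α, β, δ, ε }
  { γ, δ }  = Ω∖{ α, β, ε }
  { α, β, γ }  = { β, γ } ∪ { α }
  { β, γ, ε }  = { β, ε } ∪ { β, γ }
  { α, β, γ, δ }  = { α, γ, δ } ∪ { β, γ }
  { α, β, γ, ε }  = { α, β, ε } ∪ { β, γ }
  { α, γ, δ, ε }  = { α, δ, ε } ∪ { α, γ, δ }
  (now 17)
Round 3: 7 new —
  { β }  = Ω∖{ α, γ, δ, ε }
  { δ }  = Ω∖{ α, β, γ, ε }
  { ε }  = Ω∖{ α, β, γ, δ }
  { α, γ }  = { γ } ∪ { α }
  { α, δ }  = Ω∖{ β, γ, ε }
  { δ, ε }  = Ω∖{ α, β, γ }
  { β, γ, δ }  = { γ, δ } ∪ { β, γ }
  (now 24)
Round 4 adds 8:
  { α, β }  = { β } ∪ { α }
  { α, ε }  = Ω∖{ β, γ, δ }
  { β, δ }  = { β } ∪ { δ }
  { γ, ε }  = { ε } ∪ { γ }
  { α, β, δ }  = { β } ∪ { α, δ }
  { α, γ, ε }  = { ε } ∪ { α, γ }
  { β, δ, ε }  = Ω∖{ α, γ }
  { γ, δ, ε }  = { γ, δ } ∪ { ε }
  (now 32)
Round 5: closed — nothing new.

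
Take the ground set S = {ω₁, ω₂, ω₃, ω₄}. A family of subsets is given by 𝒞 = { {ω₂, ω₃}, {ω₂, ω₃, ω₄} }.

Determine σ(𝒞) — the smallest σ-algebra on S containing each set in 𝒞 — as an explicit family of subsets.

σ(𝒞) = { {}, {ω₁}, {ω₄}, {ω₁, ω₄}, {ω₂, ω₃}, {ω₁, ω₂, ω₃}, {ω₂, ω₃, ω₄}, S }

Working:
Start: 𝒞 ∪ {∅, S} = { {}, {ω₂, ω₃}, {ω₂, ω₃, ω₄}, S }.
Round 1: 2 new —
  {ω₁}  = ᶜ of {ω₂, ω₃, ω₄}
  {ω₁, ω₄}  = ᶜ of {ω₂, ω₃}
  (now 6)
Round 2: +1 →
  {ω₁, ω₂, ω₃}  = {ω₂, ω₃} ∪ {ω₁}
  (now 7)
Round 3. New:
  {ω₄}  = ᶜ of {ω₁, ω₂, ω₃}
  (now 8)
Round 4: closed — nothing new.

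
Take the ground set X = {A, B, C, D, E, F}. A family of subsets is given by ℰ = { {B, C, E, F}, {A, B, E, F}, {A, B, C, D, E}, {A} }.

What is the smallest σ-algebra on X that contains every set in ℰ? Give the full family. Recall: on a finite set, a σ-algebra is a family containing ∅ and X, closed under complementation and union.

Initial family (6 sets): { {}, {A}, {A, B, E, F}, {B, C, E, F}, {A, B, C, D, E}, X }.
Iteration 1 adds 5:
  {F}  = ᶜ of {A, B, C, D, E}
  {A, D}  = ᶜ of {B, C, E, F}
  {C, D}  = ᶜ of {A, B, E, F}
  {A, B, C, E, F}  = {B, C, E, F} ∪ {A}
  {B, C, D, E, F}  = ᶜ of {A}
  — 11 sets.
Iteration 2. New:
  {D}  = ᶜ of {A, B, C, E, F}
  {A, F}  = {F} ∪ {A}
  {A, C, D}  = {C, D} ∪ {A, D}
  {A, D, F}  = {F} ∪ {A, D}
  {C, D, F}  = {C, D} ∪ {F}
  {A, B, D, E, F}  = {A, D} ∪ {A, B, E, F}
  — 17 sets.
Iteration 3: 7 new —
  {C}  = ᶜ of {A, B, D, E, F}
  {D, F}  = {D} ∪ {F}
  {A, B, E}  = ᶜ of {C, D, F}
  {B, C, E}  = ᶜ of {A, D, F}
  {B, E, F}  = ᶜ of {A, C, D}
  {A, C, D, F}  = {C, D} ∪ {A, F}
  {B, C, D, E}  = ᶜ of {A, F}
  — 24 sets.
Iteration 4 adds 7:
  {A, C}  = {C} ∪ {A}
  {B, E}  = ᶜ of {A, C, D, F}
  {C, F}  = {F} ∪ {C}
  {A, C, F}  = {A, F} ∪ {C}
  {A, B, C, E}  = ᶜ of {D, F}
  {A, B, D, E}  = {A, B, E} ∪ {A, D}
  {B, D, E, F}  = {B, E, F} ∪ {D}
  — 31 sets.
Iteration 5: 1 new —
  {B, D, E}  = ᶜ of {A, C, F}
  — 32 sets.
Iteration 6: closed — nothing new.

|σ(ℰ)| = 32.  σ(ℰ) = { {}, {A}, {C}, {D}, {F}, {A, C}, {A, D}, {A, F}, {B, E}, {C, D}, {C, F}, {D, F}, {A, B, E}, {A, C, D}, {A, C, F}, {A, D, F}, {B, C, E}, {B, D, E}, {B, E, F}, {C, D, F}, {A, B, C, E}, {A, B, D, E}, {A, B, E, F}, {A, C, D, F}, {B, C, D, E}, {B, C, E, F}, {B, D, E, F}, {A, B, C, D, E}, {A, B, C, E, F}, {A, B, D, E, F}, {B, C, D, E, F}, X }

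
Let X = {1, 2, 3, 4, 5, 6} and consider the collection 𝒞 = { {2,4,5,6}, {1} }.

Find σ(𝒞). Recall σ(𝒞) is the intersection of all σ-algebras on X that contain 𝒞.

Initial family (4 sets): { {}, {1}, {2,4,5,6}, X }.
Step 1: 3 new —
  {1,3}  = {2,4,5,6}ᶜ
  {1,2,4,5,6}  = {2,4,5,6} ∪ {1}
  {2,3,4,5,6}  = {1}ᶜ
  |family| = 7
Step 2 (1 new):
  {3}  = {1,2,4,5,6}ᶜ
  |family| = 8
Step 3 adds nothing — fixpoint reached.

|σ(𝒞)| = 8.  σ(𝒞) = { {}, {1}, {3}, {1,3}, {2,4,5,6}, {1,2,4,5,6}, {2,3,4,5,6}, X }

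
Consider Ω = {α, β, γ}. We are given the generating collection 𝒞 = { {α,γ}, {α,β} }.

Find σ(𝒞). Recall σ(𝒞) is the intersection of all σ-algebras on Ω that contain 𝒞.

Answer: σ(𝒞) = { ∅, {α}, {β}, {γ}, {α,β}, {α,γ}, {β,γ}, Ω }

Working:
Start: 𝒞 ∪ {∅, Ω} = { ∅, {α,β}, {α,γ}, Ω }.
Iteration 1 (2 new):
  {β}  = Ω∖{α,γ}
  {γ}  = Ω∖{α,β}
  [6 total]
Iteration 2: 1 new —
  {β,γ}  = {γ} ∪ {β}
  [7 total]
Iteration 3 adds 1:
  {α}  = Ω∖{β,γ}
  [8 total]
Iteration 4: stable.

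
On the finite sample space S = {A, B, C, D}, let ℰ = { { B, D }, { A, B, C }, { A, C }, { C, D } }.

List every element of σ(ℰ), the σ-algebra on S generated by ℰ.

σ(ℰ) (16 sets): { {}, { A }, { B }, { C }, { D }, { A, B }, { A, C }, { A, D }, { B, C }, { B, D }, { C, D }, { A, B, C }, { A, B, D }, { A, C, D }, { B, C, D }, S }

Working:
Take S₀ = ℰ ∪ {∅, S} = { {}, { A, C }, { B, D }, { C, D }, { A, B, C }, S }.
Iteration 1. New:
  { D }  = S∖{ A, B, C }
  { A, B }  = S∖{ C, D }
  { A, C, D }  = { C, D } ∪ { A, C }
  { B, C, D }  = { C, D } ∪ { B, D }
Iteration 2: 3 new —
  { A }  = S∖{ B, C, D }
  { B }  = S∖{ A, C, D }
  { A, B, D }  = { A, B } ∪ { D }
Iteration 3 (2 new):
  { C }  = S∖{ A, B, D }
  { A, D }  = { D } ∪ { A }
Iteration 4: 1 new —
  { B, C }  = S∖{ A, D }
After Iteration 5 the family is unchanged; done.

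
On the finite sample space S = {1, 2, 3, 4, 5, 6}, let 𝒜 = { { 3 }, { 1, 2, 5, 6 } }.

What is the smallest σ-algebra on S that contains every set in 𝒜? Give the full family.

Answer: σ(𝒜) = { {}, { 3 }, { 4 }, { 3, 4 }, { 1, 2, 5, 6 }, { 1, 2, 3, 5, 6 }, { 1, 2, 4, 5, 6 }, S }

Derivation:
Take S₀ = 𝒜 ∪ {∅, S} = { {}, { 3 }, { 1, 2, 5, 6 }, S }.
Iteration 1 (3 new):
  { 3, 4 }  = S∖{ 1, 2, 5, 6 }
  { 1, 2, 3, 5, 6 }  = { 3 } ∪ { 1, 2, 5, 6 }
  { 1, 2, 4, 5, 6 }  = S∖{ 3 }
  [7 total]
Iteration 2: 1 new —
  { 4 }  = S∖{ 1, 2, 3, 5, 6 }
  [8 total]
Iteration 3: no new sets; the family is a σ-algebra.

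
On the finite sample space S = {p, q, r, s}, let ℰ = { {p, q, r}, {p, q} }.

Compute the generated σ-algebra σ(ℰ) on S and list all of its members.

|σ(ℰ)| = 8.  σ(ℰ) = { {}, {r}, {s}, {p, q}, {r, s}, {p, q, r}, {p, q, s}, S }

Derivation:
Initial family (4 sets): { {}, {p, q}, {p, q, r}, S }.
Pass 1: 2 new —
  {s}  = ᶜ of {p, q, r}
  {r, s}  = ᶜ of {p, q}
  — 6 sets.
Pass 2: +1 →
  {p, q, s}  = {p, q} ∪ {s}
  — 7 sets.
Pass 3: +1 →
  {r}  = ᶜ of {p, q, s}
  — 8 sets.
Pass 4: no new sets; the family is a σ-algebra.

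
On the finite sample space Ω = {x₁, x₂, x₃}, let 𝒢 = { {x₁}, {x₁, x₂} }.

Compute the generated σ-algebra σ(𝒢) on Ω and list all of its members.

σ(𝒢) (8 sets): { ∅, {x₁}, {x₂}, {x₃}, {x₁, x₂}, {x₁, x₃}, {x₂, x₃}, Ω }

Derivation:
Start: 𝒢 ∪ {∅, Ω} = { ∅, {x₁}, {x₁, x₂}, Ω }.
Iteration 1 (2 new):
  {x₃}  = {x₁, x₂}ᶜ
  {x₂, x₃}  = {x₁}ᶜ
  |family| = 6
Iteration 2: 1 new —
  {x₁, x₃}  = {x₃} ∪ {x₁}
  |family| = 7
Iteration 3 adds 1:
  {x₂}  = {x₁, x₃}ᶜ
  |family| = 8
Iteration 4: stable.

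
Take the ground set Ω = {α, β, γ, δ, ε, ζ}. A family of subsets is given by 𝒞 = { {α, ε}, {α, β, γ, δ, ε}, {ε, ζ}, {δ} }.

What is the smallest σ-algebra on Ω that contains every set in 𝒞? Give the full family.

Seed the family with 𝒞 together with ∅ and Ω: { {}, {δ}, {α, ε}, {ε, ζ}, {α, β, γ, δ, ε}, Ω }.
Round 1. New:
  {ζ}  = Ω∖{α, β, γ, δ, ε}
  {α, δ, ε}  = {α, ε} ∪ {δ}
  {α, ε, ζ}  = {ε, ζ} ∪ {α, ε}
  {δ, ε, ζ}  = {ε, ζ} ∪ {δ}
  {α, β, γ, δ}  = Ω∖{ε, ζ}
  {β, γ, δ, ζ}  = Ω∖{α, ε}
  {α, β, γ, ε, ζ}  = Ω∖{δ}
Round 2 adds 7:
  {δ, ζ}  = {ζ} ∪ {δ}
  {α, β, γ}  = Ω∖{δ, ε, ζ}
  {β, γ, δ}  = Ω∖{α, ε, ζ}
  {β, γ, ζ}  = Ω∖{α, δ, ε}
  {α, δ, ε, ζ}  = {α, δ, ε} ∪ {ε, ζ}
  {α, β, γ, δ, ζ}  = {ζ} ∪ {α, β, γ, δ}
  {β, γ, δ, ε, ζ}  = {ε, ζ} ∪ {β, γ, δ, ζ}
Round 3: +6 →
  {α}  = Ω∖{β, γ, δ, ε, ζ}
  {ε}  = Ω∖{α, β, γ, δ, ζ}
  {β, γ}  = Ω∖{α, δ, ε, ζ}
  {α, β, γ, ε}  = Ω∖{δ, ζ}
  {α, β, γ, ζ}  = {α, β, γ} ∪ {β, γ, ζ}
  {β, γ, ε, ζ}  = {ε, ζ} ∪ {β, γ, ζ}
Round 4: 6 new —
  {α, δ}  = Ω∖{β, γ, ε, ζ}
  {α, ζ}  = {α} ∪ {ζ}
  {δ, ε}  = Ω∖{α, β, γ, ζ}
  {α, δ, ζ}  = {α} ∪ {δ, ζ}
  {β, γ, ε}  = {ε} ∪ {β, γ}
  {β, γ, δ, ε}  = {ε} ∪ {β, γ, δ}
Round 5 adds nothing — fixpoint reached.

σ(𝒞) = { {}, {α}, {δ}, {ε}, {ζ}, {α, δ}, {α, ε}, {α, ζ}, {β, γ}, {δ, ε}, {δ, ζ}, {ε, ζ}, {α, β, γ}, {α, δ, ε}, {α, δ, ζ}, {α, ε, ζ}, {β, γ, δ}, {β, γ, ε}, {β, γ, ζ}, {δ, ε, ζ}, {α, β, γ, δ}, {α, β, γ, ε}, {α, β, γ, ζ}, {α, δ, ε, ζ}, {β, γ, δ, ε}, {β, γ, δ, ζ}, {β, γ, ε, ζ}, {α, β, γ, δ, ε}, {α, β, γ, δ, ζ}, {α, β, γ, ε, ζ}, {β, γ, δ, ε, ζ}, Ω }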